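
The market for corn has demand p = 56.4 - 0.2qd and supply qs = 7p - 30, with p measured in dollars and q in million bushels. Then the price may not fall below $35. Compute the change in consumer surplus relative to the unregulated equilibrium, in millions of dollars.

-1165.5

Rearranging demand gives qd = 282 - 5p. Without the control the market clears where 282 - 5p = 7p - 30, i.e. p* = 26 and q* = 152.
The floor of 35 is above the equilibrium price 26, so it binds.
At p = 35: qd = 282 - 5·35 = 107 and qs = 7·35 - 30 = 215.
Consumer surplus without the control is ½ · (56.4 - 26) · 152 = 2310.4.
With the floor, consumers buy 107 units at 35, so CS = ½ · (56.4 - 35) · 107 = 1144.9.
Change in consumer surplus = 1144.9 - 2310.4 = -1165.5.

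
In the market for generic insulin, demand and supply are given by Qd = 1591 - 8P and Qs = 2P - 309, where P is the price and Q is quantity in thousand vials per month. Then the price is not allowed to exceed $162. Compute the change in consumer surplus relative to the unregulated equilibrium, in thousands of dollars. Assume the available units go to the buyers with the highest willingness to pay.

Setting quantity demanded equal to quantity supplied, 1591 - 8P = 2P - 309, gives P* = 190 and Q* = 71.
Since 162 < 190, the ceiling is binding.
At P = 162: Qd = 1591 - 8·162 = 295 and Qs = 2·162 - 309 = 15.
Consumer surplus without the control is ½ · (198.875 - 190) · 71 = 315.0625.
With the ceiling, 15 units are sold at 162 (assume they go to the highest-value buyers). The demand price at Q = 15 is 197, so CS = ½ · [(198.875 - 162) + (197 - 162)] · 15 = 539.0625.
Change in consumer surplus = 539.0625 - 315.0625 = 224.

224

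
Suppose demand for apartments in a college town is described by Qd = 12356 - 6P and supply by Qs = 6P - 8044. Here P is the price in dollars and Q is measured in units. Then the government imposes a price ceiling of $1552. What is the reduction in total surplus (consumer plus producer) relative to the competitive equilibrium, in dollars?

In a free market, 12356 - 6P = 6P - 8044 gives the equilibrium P* = 1700, Q* = 2156.
The ceiling of 1552 is below the equilibrium price 1700, so it binds.
At P = 1552: Qd = 12356 - 6·1552 = 3044 and Qs = 6·1552 - 8044 = 1268.
Quantity traded falls to 1268. At Q = 1268 the demand price is (12356 - 1268)/6 = 1848 and the supply price is (8044 + 1268)/6 = 1552.
Deadweight loss = ½ · (1848 - 1552) · (2156 - 1268) = ½ · 296 · 888 = 131424.

131424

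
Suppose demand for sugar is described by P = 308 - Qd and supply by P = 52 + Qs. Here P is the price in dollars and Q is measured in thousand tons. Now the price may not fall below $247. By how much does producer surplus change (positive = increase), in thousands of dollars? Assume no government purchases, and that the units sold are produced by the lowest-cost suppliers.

Rearranging demand gives Qd = 308 - P; rearranging supply gives Qs = P - 52. Setting quantity demanded equal to quantity supplied, 308 - P = P - 52, gives P* = 180 and Q* = 128.
The floor of 247 is above the equilibrium price 180, so it binds.
At P = 247: Qd = 308 - 247 = 61 and Qs = 247 - 52 = 195.
Producer surplus without the control is ½ · (180 - 52) · 128 = 8192.
With the floor, 61 units are sold at 247. The supply price at Q = 61 is 113, so PS = ½ · [(247 - 52) + (247 - 113)] · 61 = 10034.5.
Change in producer surplus = 10034.5 - 8192 = 1842.5.

1842.5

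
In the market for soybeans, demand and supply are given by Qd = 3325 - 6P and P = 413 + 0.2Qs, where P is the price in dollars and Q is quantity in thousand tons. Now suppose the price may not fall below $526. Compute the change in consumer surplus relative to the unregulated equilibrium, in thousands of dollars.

Rearranging supply gives Qs = 5P - 2065. Setting quantity demanded equal to quantity supplied, 3325 - 6P = 5P - 2065, gives P* = 490 and Q* = 385.
Because the floor (526) lies above the market-clearing price, it is binding.
At P = 526: Qd = 3325 - 6·526 = 169 and Qs = 5·526 - 2065 = 565.
Consumer surplus without the control is ½ · (3325/6 - 490) · 385 = 148225/12.
With the floor, consumers buy 169 units at 526, so CS = ½ · (3325/6 - 526) · 169 = 28561/12.
Change in consumer surplus = 28561/12 - 148225/12 = -9972.

-9972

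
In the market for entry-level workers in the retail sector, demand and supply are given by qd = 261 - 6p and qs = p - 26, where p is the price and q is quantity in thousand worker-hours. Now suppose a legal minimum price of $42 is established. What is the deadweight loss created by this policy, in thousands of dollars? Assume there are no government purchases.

Setting quantity demanded equal to quantity supplied, 261 - 6p = p - 26, gives p* = 41 and q* = 15.
Because the floor (42) lies above the market-clearing price, it is binding.
At p = 42: qd = 261 - 6·42 = 9 and qs = 42 - 26 = 16.
Quantity traded falls to 9. At q = 9 the demand price is (261 - 9)/6 = 42 and the supply price is 26 + 9 = 35.
Deadweight loss = ½ · (42 - 35) · (15 - 9) = ½ · 7 · 6 = 21.

21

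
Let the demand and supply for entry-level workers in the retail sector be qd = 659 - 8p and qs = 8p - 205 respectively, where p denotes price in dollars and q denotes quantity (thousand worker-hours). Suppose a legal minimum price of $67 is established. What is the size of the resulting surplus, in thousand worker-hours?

Equilibrium: 659 - 8p = 8p - 205, so 864 = 16p and p* = 54, q* = 227.
Because the floor (67) lies above the market-clearing price, it is binding.
At p = 67: qd = 659 - 8·67 = 123 and qs = 8·67 - 205 = 331.
Surplus = qs - qd = 331 - 123 = 208.

208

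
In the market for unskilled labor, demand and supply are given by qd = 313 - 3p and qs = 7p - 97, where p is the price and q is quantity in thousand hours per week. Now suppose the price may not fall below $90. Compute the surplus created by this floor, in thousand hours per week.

Equilibrium: 313 - 3p = 7p - 97, so 410 = 10p and p* = 41, q* = 190.
The floor of 90 is above the equilibrium price 41, so it binds.
At p = 90: qd = 313 - 3·90 = 43 and qs = 7·90 - 97 = 533.
Surplus = qs - qd = 533 - 43 = 490.

490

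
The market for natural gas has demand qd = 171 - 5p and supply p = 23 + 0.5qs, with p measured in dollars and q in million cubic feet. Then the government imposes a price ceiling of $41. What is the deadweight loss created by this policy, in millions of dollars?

Rearranging supply gives qs = 2p - 46. In a free market, 171 - 5p = 2p - 46 gives the equilibrium p* = 31, q* = 16.
The ceiling of 41 is above the equilibrium price 31, so it is not binding; the market clears at p* = 31, q* = 16.
Since the control does not bind, no trades are prevented and deadweight loss is zero.

0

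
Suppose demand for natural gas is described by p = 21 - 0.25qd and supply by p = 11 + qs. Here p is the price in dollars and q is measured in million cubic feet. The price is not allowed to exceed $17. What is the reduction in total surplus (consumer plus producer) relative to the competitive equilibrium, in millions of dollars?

2.5

Rearranging demand gives qd = 84 - 4p; rearranging supply gives qs = p - 11. Without the control the market clears where 84 - 4p = p - 11, i.e. p* = 19 and q* = 8.
Since 17 < 19, the ceiling is binding.
At p = 17: qd = 84 - 4·17 = 16 and qs = 17 - 11 = 6.
Quantity traded falls to 6. At q = 6 the demand price is (84 - 6)/4 = 19.5 and the supply price is 11 + 6 = 17.
Deadweight loss = ½ · (19.5 - 17) · (8 - 6) = ½ · 2.5 · 2 = 2.5.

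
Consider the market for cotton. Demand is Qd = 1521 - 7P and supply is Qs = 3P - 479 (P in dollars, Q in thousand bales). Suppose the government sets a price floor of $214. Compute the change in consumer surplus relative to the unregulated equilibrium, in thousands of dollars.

Without the control the market clears where 1521 - 7P = 3P - 479, i.e. P* = 200 and Q* = 121.
The floor of 214 is above the equilibrium price 200, so it binds.
At P = 214: Qd = 1521 - 7·214 = 23 and Qs = 3·214 - 479 = 163.
Consumer surplus without the control is ½ · (1521/7 - 200) · 121 = 14641/14.
With the floor, consumers buy 23 units at 214, so CS = ½ · (1521/7 - 214) · 23 = 529/14.
Change in consumer surplus = 529/14 - 14641/14 = -1008.

-1008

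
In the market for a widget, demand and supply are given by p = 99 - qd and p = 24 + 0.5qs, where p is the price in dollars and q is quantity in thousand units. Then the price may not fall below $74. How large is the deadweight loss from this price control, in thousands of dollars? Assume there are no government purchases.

468.75

Rearranging demand gives qd = 99 - p; rearranging supply gives qs = 2p - 48. Setting quantity demanded equal to quantity supplied, 99 - p = 2p - 48, gives p* = 49 and q* = 50.
Since 74 > 49, the floor is binding.
At p = 74: qd = 99 - 74 = 25 and qs = 2·74 - 48 = 100.
Quantity traded falls to 25. At q = 25 the demand price is 99 - 25 = 74 and the supply price is (48 + 25)/2 = 36.5.
Deadweight loss = ½ · (74 - 36.5) · (50 - 25) = ½ · 37.5 · 25 = 468.75.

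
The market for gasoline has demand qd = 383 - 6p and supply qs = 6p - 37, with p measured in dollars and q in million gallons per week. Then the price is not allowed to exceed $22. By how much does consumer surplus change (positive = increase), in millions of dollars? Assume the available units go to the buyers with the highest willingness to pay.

Setting quantity demanded equal to quantity supplied, 383 - 6p = 6p - 37, gives p* = 35 and q* = 173.
Because the ceiling (22) lies below the market-clearing price, it is binding.
At p = 22: qd = 383 - 6·22 = 251 and qs = 6·22 - 37 = 95.
Consumer surplus without the control is ½ · (383/6 - 35) · 173 = 29929/12.
With the ceiling, 95 units are sold at 22 (assume they go to the highest-value buyers). The demand price at q = 95 is 48, so CS = ½ · [(383/6 - 22) + (48 - 22)] · 95 = 38665/12.
Change in consumer surplus = 38665/12 - 29929/12 = 728.

728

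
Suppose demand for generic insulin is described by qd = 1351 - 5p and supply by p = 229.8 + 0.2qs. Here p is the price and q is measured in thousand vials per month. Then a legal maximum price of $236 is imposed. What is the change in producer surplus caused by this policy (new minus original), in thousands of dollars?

Rearranging supply gives qs = 5p - 1149. Equilibrium: 1351 - 5p = 5p - 1149, so 2500 = 10p and p* = 250, q* = 101.
Because the ceiling (236) lies below the market-clearing price, it is binding.
At p = 236: qd = 1351 - 5·236 = 171 and qs = 5·236 - 1149 = 31.
Producer surplus without the control is ½ · (250 - 229.8) · 101 = 1020.1.
With the ceiling, producers sell 31 units at 236, so PS = ½ · (236 - 229.8) · 31 = 96.1.
Change in producer surplus = 96.1 - 1020.1 = -924.

-924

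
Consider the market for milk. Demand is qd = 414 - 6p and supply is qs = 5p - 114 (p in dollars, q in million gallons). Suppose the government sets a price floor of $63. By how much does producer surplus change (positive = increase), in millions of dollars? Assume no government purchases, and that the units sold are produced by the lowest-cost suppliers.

-270

Setting quantity demanded equal to quantity supplied, 414 - 6p = 5p - 114, gives p* = 48 and q* = 126.
The floor of 63 is above the equilibrium price 48, so it binds.
At p = 63: qd = 414 - 6·63 = 36 and qs = 5·63 - 114 = 201.
Producer surplus without the control is ½ · (48 - 22.8) · 126 = 1587.6.
With the floor, 36 units are sold at 63. The supply price at q = 36 is 30, so PS = ½ · [(63 - 22.8) + (63 - 30)] · 36 = 1317.6.
Change in producer surplus = 1317.6 - 1587.6 = -270.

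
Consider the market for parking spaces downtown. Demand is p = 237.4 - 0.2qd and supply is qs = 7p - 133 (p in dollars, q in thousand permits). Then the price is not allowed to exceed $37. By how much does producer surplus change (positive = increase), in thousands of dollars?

-27849.5

Rearranging demand gives qd = 1187 - 5p. Equilibrium: 1187 - 5p = 7p - 133, so 1320 = 12p and p* = 110, q* = 637.
Because the ceiling (37) lies below the market-clearing price, it is binding.
At p = 37: qd = 1187 - 5·37 = 1002 and qs = 7·37 - 133 = 126.
Producer surplus without the control is ½ · (110 - 19) · 637 = 28983.5.
With the ceiling, producers sell 126 units at 37, so PS = ½ · (37 - 19) · 126 = 1134.
Change in producer surplus = 1134 - 28983.5 = -27849.5.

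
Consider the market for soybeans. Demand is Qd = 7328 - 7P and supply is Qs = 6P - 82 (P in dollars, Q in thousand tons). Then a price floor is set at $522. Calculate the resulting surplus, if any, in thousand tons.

Without the control the market clears where 7328 - 7P = 6P - 82, i.e. P* = 570 and Q* = 3338.
The floor of 522 is below the equilibrium price 570, so it is not binding; the market clears at P* = 570, Q* = 3338.
Since the control does not bind, there is no surplus.

0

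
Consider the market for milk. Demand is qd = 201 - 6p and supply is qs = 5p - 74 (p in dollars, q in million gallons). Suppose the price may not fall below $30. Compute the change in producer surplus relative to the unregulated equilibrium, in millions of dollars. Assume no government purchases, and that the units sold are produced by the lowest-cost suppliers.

Without the control the market clears where 201 - 6p = 5p - 74, i.e. p* = 25 and q* = 51.
Since 30 > 25, the floor is binding.
At p = 30: qd = 201 - 6·30 = 21 and qs = 5·30 - 74 = 76.
Producer surplus without the control is ½ · (25 - 14.8) · 51 = 260.1.
With the floor, 21 units are sold at 30. The supply price at q = 21 is 19, so PS = ½ · [(30 - 14.8) + (30 - 19)] · 21 = 275.1.
Change in producer surplus = 275.1 - 260.1 = 15.

15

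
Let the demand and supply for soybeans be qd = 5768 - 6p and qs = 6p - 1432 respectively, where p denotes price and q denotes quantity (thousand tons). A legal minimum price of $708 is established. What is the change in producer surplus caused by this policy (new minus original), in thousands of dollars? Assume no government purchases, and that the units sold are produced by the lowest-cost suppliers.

129168

In a free market, 5768 - 6p = 6p - 1432 gives the equilibrium p* = 600, q* = 2168.
Since 708 > 600, the floor is binding.
At p = 708: qd = 5768 - 6·708 = 1520 and qs = 6·708 - 1432 = 2816.
Producer surplus without the control is ½ · (600 - 716/3) · 2168 = 1175056/3.
With the floor, 1520 units are sold at 708. The supply price at q = 1520 is 492, so PS = ½ · [(708 - 716/3) + (708 - 492)] · 1520 = 1562560/3.
Change in producer surplus = 1562560/3 - 1175056/3 = 129168.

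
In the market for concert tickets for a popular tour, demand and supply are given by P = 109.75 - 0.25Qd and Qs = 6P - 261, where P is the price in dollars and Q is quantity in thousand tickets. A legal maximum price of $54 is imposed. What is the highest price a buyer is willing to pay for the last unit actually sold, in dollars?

Rearranging demand gives Qd = 439 - 4P. Without the control the market clears where 439 - 4P = 6P - 261, i.e. P* = 70 and Q* = 159.
The ceiling of 54 is below the equilibrium price 70, so it binds.
At P = 54: Qd = 439 - 4·54 = 223 and Qs = 6·54 - 261 = 63.
Only 63 units reach the market. On the demand curve, the marginal buyer's willingness to pay at Q = 63 is (439 - 63)/4 = 94.

94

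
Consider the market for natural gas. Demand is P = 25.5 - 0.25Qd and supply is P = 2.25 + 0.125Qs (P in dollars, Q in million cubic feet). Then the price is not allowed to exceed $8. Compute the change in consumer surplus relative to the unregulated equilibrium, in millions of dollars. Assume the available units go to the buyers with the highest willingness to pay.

60

Rearranging demand gives Qd = 102 - 4P; rearranging supply gives Qs = 8P - 18. In a free market, 102 - 4P = 8P - 18 gives the equilibrium P* = 10, Q* = 62.
Because the ceiling (8) lies below the market-clearing price, it is binding.
At P = 8: Qd = 102 - 4·8 = 70 and Qs = 8·8 - 18 = 46.
Consumer surplus without the control is ½ · (25.5 - 10) · 62 = 480.5.
With the ceiling, 46 units are sold at 8 (assume they go to the highest-value buyers). The demand price at Q = 46 is 14, so CS = ½ · [(25.5 - 8) + (14 - 8)] · 46 = 540.5.
Change in consumer surplus = 540.5 - 480.5 = 60.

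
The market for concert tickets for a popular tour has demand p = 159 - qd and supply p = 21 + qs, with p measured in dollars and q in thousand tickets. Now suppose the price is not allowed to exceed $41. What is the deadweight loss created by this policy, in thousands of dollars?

2401

Rearranging demand gives qd = 159 - p; rearranging supply gives qs = p - 21. Setting quantity demanded equal to quantity supplied, 159 - p = p - 21, gives p* = 90 and q* = 69.
Since 41 < 90, the ceiling is binding.
At p = 41: qd = 159 - 41 = 118 and qs = 41 - 21 = 20.
Quantity traded falls to 20. At q = 20 the demand price is 159 - 20 = 139 and the supply price is 21 + 20 = 41.
Deadweight loss = ½ · (139 - 41) · (69 - 20) = ½ · 98 · 49 = 2401.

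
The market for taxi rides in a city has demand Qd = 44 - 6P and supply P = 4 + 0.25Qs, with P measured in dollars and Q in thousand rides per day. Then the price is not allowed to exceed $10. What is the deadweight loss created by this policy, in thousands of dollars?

0

Rearranging supply gives Qs = 4P - 16. Setting quantity demanded equal to quantity supplied, 44 - 6P = 4P - 16, gives P* = 6 and Q* = 8.
Since 10 is above P* = 6, the ceiling does not bind and the free-market outcome prevails.
Since the control does not bind, no trades are prevented and deadweight loss is zero.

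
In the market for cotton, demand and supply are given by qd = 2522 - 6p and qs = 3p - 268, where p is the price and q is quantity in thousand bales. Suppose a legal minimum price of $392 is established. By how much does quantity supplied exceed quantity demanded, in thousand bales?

In a free market, 2522 - 6p = 3p - 268 gives the equilibrium p* = 310, q* = 662.
The floor of 392 is above the equilibrium price 310, so it binds.
At p = 392: qd = 2522 - 6·392 = 170 and qs = 3·392 - 268 = 908.
Surplus = qs - qd = 908 - 170 = 738.

738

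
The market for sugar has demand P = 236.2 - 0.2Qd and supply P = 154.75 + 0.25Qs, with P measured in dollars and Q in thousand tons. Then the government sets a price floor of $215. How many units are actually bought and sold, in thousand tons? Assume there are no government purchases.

Rearranging demand gives Qd = 1181 - 5P; rearranging supply gives Qs = 4P - 619. Without the control the market clears where 1181 - 5P = 4P - 619, i.e. P* = 200 and Q* = 181.
Because the floor (215) lies above the market-clearing price, it is binding.
At P = 215: Qd = 1181 - 5·215 = 106 and Qs = 4·215 - 619 = 241.
The quantity actually transacted is the short side, demand: 106.

106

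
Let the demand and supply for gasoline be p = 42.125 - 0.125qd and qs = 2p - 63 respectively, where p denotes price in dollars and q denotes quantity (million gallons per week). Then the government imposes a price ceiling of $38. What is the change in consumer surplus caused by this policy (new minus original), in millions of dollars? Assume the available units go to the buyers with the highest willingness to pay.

25

Rearranging demand gives qd = 337 - 8p. Setting quantity demanded equal to quantity supplied, 337 - 8p = 2p - 63, gives p* = 40 and q* = 17.
The ceiling of 38 is below the equilibrium price 40, so it binds.
At p = 38: qd = 337 - 8·38 = 33 and qs = 2·38 - 63 = 13.
Consumer surplus without the control is ½ · (42.125 - 40) · 17 = 18.0625.
With the ceiling, 13 units are sold at 38 (assume they go to the highest-value buyers). The demand price at q = 13 is 40.5, so CS = ½ · [(42.125 - 38) + (40.5 - 38)] · 13 = 43.0625.
Change in consumer surplus = 43.0625 - 18.0625 = 25.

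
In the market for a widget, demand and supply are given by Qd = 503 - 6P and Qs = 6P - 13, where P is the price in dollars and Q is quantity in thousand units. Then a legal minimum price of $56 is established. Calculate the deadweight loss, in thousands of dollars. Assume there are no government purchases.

1014

Equilibrium: 503 - 6P = 6P - 13, so 516 = 12P and P* = 43, Q* = 245.
The floor of 56 is above the equilibrium price 43, so it binds.
At P = 56: Qd = 503 - 6·56 = 167 and Qs = 6·56 - 13 = 323.
Quantity traded falls to 167. At Q = 167 the demand price is (503 - 167)/6 = 56 and the supply price is (13 + 167)/6 = 30.
Deadweight loss = ½ · (56 - 30) · (245 - 167) = ½ · 26 · 78 = 1014.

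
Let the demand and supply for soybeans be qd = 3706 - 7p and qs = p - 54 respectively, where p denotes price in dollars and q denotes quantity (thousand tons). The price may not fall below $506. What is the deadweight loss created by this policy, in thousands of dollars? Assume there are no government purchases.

36288

Equilibrium: 3706 - 7p = p - 54, so 3760 = 8p and p* = 470, q* = 416.
Since 506 > 470, the floor is binding.
At p = 506: qd = 3706 - 7·506 = 164 and qs = 506 - 54 = 452.
Quantity traded falls to 164. At q = 164 the demand price is (3706 - 164)/7 = 506 and the supply price is 54 + 164 = 218.
Deadweight loss = ½ · (506 - 218) · (416 - 164) = ½ · 288 · 252 = 36288.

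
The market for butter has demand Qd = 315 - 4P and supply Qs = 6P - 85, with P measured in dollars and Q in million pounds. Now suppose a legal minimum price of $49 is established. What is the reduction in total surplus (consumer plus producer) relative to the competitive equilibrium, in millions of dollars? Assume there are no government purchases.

270

Without the control the market clears where 315 - 4P = 6P - 85, i.e. P* = 40 and Q* = 155.
Since 49 > 40, the floor is binding.
At P = 49: Qd = 315 - 4·49 = 119 and Qs = 6·49 - 85 = 209.
Quantity traded falls to 119. At Q = 119 the demand price is (315 - 119)/4 = 49 and the supply price is (85 + 119)/6 = 34.
Deadweight loss = ½ · (49 - 34) · (155 - 119) = ½ · 15 · 36 = 270.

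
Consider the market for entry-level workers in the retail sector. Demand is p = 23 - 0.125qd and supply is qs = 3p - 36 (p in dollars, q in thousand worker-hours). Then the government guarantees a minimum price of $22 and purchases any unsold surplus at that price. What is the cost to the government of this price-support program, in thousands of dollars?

484

Rearranging demand gives qd = 184 - 8p. Without the control the market clears where 184 - 8p = 3p - 36, i.e. p* = 20 and q* = 24.
The floor of 22 is above the equilibrium price 20, so it binds.
At p = 22: qd = 184 - 8·22 = 8 and qs = 3·22 - 36 = 30.
Surplus = qs - qd = 22.
Government expenditure = surplus × support price = 22 × 22 = 484.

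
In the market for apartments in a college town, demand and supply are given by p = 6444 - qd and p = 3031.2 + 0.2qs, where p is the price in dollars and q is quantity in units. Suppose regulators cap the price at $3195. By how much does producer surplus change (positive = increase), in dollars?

-741757.5

Rearranging demand gives qd = 6444 - p; rearranging supply gives qs = 5p - 15156. Without the control the market clears where 6444 - p = 5p - 15156, i.e. p* = 3600 and q* = 2844.
Because the ceiling (3195) lies below the market-clearing price, it is binding.
At p = 3195: qd = 6444 - 3195 = 3249 and qs = 5·3195 - 15156 = 819.
Producer surplus without the control is ½ · (3600 - 3031.2) · 2844 = 808833.6.
With the ceiling, producers sell 819 units at 3195, so PS = ½ · (3195 - 3031.2) · 819 = 67076.1.
Change in producer surplus = 67076.1 - 808833.6 = -741757.5.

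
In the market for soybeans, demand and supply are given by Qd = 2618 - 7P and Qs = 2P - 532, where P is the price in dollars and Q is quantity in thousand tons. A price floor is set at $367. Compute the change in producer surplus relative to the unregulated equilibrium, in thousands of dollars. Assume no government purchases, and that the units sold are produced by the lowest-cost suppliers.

Without the control the market clears where 2618 - 7P = 2P - 532, i.e. P* = 350 and Q* = 168.
The floor of 367 is above the equilibrium price 350, so it binds.
At P = 367: Qd = 2618 - 7·367 = 49 and Qs = 2·367 - 532 = 202.
Producer surplus without the control is ½ · (350 - 266) · 168 = 7056.
With the floor, 49 units are sold at 367. The supply price at Q = 49 is 290.5, so PS = ½ · [(367 - 266) + (367 - 290.5)] · 49 = 4348.75.
Change in producer surplus = 4348.75 - 7056 = -2707.25.

-2707.25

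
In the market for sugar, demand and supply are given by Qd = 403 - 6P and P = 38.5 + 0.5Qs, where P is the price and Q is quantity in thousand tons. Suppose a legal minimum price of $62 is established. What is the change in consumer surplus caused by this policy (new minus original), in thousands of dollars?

-74

Rearranging supply gives Qs = 2P - 77. In a free market, 403 - 6P = 2P - 77 gives the equilibrium P* = 60, Q* = 43.
The floor of 62 is above the equilibrium price 60, so it binds.
At P = 62: Qd = 403 - 6·62 = 31 and Qs = 2·62 - 77 = 47.
Consumer surplus without the control is ½ · (403/6 - 60) · 43 = 1849/12.
With the floor, consumers buy 31 units at 62, so CS = ½ · (403/6 - 62) · 31 = 961/12.
Change in consumer surplus = 961/12 - 1849/12 = -74.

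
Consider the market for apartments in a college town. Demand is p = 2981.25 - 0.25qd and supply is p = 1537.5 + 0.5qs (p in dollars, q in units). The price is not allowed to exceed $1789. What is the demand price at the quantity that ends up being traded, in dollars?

2855.5

Rearranging demand gives qd = 11925 - 4p; rearranging supply gives qs = 2p - 3075. In a free market, 11925 - 4p = 2p - 3075 gives the equilibrium p* = 2500, q* = 1925.
Because the ceiling (1789) lies below the market-clearing price, it is binding.
At p = 1789: qd = 11925 - 4·1789 = 4769 and qs = 2·1789 - 3075 = 503.
Only 503 units reach the market. On the demand curve, the marginal buyer's willingness to pay at q = 503 is (11925 - 503)/4 = 2855.5.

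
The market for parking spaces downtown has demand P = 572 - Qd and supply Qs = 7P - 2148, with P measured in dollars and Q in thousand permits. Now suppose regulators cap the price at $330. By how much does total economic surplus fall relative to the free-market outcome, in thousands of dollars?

Rearranging demand gives Qd = 572 - P. Equilibrium: 572 - P = 7P - 2148, so 2720 = 8P and P* = 340, Q* = 232.
The ceiling of 330 is below the equilibrium price 340, so it binds.
At P = 330: Qd = 572 - 330 = 242 and Qs = 7·330 - 2148 = 162.
Quantity traded falls to 162. At Q = 162 the demand price is 572 - 162 = 410 and the supply price is (2148 + 162)/7 = 330.
Deadweight loss = ½ · (410 - 330) · (232 - 162) = ½ · 80 · 70 = 2800.

2800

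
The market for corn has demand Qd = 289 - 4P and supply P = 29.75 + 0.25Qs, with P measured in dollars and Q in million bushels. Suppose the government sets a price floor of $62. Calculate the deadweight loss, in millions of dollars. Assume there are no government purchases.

Rearranging supply gives Qs = 4P - 119. In a free market, 289 - 4P = 4P - 119 gives the equilibrium P* = 51, Q* = 85.
Because the floor (62) lies above the market-clearing price, it is binding.
At P = 62: Qd = 289 - 4·62 = 41 and Qs = 4·62 - 119 = 129.
Quantity traded falls to 41. At Q = 41 the demand price is (289 - 41)/4 = 62 and the supply price is (119 + 41)/4 = 40.
Deadweight loss = ½ · (62 - 40) · (85 - 41) = ½ · 22 · 44 = 484.

484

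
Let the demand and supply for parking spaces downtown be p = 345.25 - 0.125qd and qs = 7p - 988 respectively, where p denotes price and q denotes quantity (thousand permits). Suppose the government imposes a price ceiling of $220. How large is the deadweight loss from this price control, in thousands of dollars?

5906.25

Rearranging demand gives qd = 2762 - 8p. Without the control the market clears where 2762 - 8p = 7p - 988, i.e. p* = 250 and q* = 762.
Because the ceiling (220) lies below the market-clearing price, it is binding.
At p = 220: qd = 2762 - 8·220 = 1002 and qs = 7·220 - 988 = 552.
Quantity traded falls to 552. At q = 552 the demand price is (2762 - 552)/8 = 276.25 and the supply price is (988 + 552)/7 = 220.
Deadweight loss = ½ · (276.25 - 220) · (762 - 552) = ½ · 56.25 · 210 = 5906.25.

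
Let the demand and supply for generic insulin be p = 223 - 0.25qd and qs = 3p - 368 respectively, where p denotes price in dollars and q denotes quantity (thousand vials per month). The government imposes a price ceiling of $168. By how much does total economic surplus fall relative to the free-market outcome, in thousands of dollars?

378

Rearranging demand gives qd = 892 - 4p. In a free market, 892 - 4p = 3p - 368 gives the equilibrium p* = 180, q* = 172.
The ceiling of 168 is below the equilibrium price 180, so it binds.
At p = 168: qd = 892 - 4·168 = 220 and qs = 3·168 - 368 = 136.
Quantity traded falls to 136. At q = 136 the demand price is (892 - 136)/4 = 189 and the supply price is (368 + 136)/3 = 168.
Deadweight loss = ½ · (189 - 168) · (172 - 136) = ½ · 21 · 36 = 378.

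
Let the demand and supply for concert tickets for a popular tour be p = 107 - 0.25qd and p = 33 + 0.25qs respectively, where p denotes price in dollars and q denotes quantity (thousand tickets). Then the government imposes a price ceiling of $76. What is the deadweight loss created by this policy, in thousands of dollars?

Rearranging demand gives qd = 428 - 4p; rearranging supply gives qs = 4p - 132. Equilibrium: 428 - 4p = 4p - 132, so 560 = 8p and p* = 70, q* = 148.
Since 76 is above p* = 70, the ceiling does not bind and the free-market outcome prevails.
Since the control does not bind, no trades are prevented and deadweight loss is zero.

0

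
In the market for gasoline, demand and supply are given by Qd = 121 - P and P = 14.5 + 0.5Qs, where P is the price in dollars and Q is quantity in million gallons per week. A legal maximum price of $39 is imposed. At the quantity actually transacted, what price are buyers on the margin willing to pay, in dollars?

Rearranging supply gives Qs = 2P - 29. Setting quantity demanded equal to quantity supplied, 121 - P = 2P - 29, gives P* = 50 and Q* = 71.
The ceiling of 39 is below the equilibrium price 50, so it binds.
At P = 39: Qd = 121 - 39 = 82 and Qs = 2·39 - 29 = 49.
Only 49 units reach the market. On the demand curve, the marginal buyer's willingness to pay at Q = 49 is (121 - 49) = 72.

72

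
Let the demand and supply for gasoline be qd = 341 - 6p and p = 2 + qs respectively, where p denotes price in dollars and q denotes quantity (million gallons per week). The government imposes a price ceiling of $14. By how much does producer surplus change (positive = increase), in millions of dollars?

Rearranging supply gives qs = p - 2. In a free market, 341 - 6p = p - 2 gives the equilibrium p* = 49, q* = 47.
Because the ceiling (14) lies below the market-clearing price, it is binding.
At p = 14: qd = 341 - 6·14 = 257 and qs = 14 - 2 = 12.
Producer surplus without the control is ½ · (49 - 2) · 47 = 1104.5.
With the ceiling, producers sell 12 units at 14, so PS = ½ · (14 - 2) · 12 = 72.
Change in producer surplus = 72 - 1104.5 = -1032.5.

-1032.5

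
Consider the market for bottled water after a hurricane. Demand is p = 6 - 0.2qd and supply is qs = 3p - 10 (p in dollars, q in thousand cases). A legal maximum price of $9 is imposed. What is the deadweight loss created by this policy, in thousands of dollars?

Rearranging demand gives qd = 30 - 5p. Without the control the market clears where 30 - 5p = 3p - 10, i.e. p* = 5 and q* = 5.
Since 9 is above p* = 5, the ceiling does not bind and the free-market outcome prevails.
Since the control does not bind, no trades are prevented and deadweight loss is zero.

0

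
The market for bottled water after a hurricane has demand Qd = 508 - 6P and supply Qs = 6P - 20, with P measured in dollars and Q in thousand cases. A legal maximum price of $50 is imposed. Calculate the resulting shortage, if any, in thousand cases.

0

In a free market, 508 - 6P = 6P - 20 gives the equilibrium P* = 44, Q* = 244.
Since 50 is above P* = 44, the ceiling does not bind and the free-market outcome prevails.
Since the control does not bind, there is no shortage.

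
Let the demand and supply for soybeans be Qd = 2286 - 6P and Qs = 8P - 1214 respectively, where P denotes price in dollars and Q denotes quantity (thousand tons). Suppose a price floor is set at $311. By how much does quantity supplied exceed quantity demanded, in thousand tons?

In a free market, 2286 - 6P = 8P - 1214 gives the equilibrium P* = 250, Q* = 786.
The floor of 311 is above the equilibrium price 250, so it binds.
At P = 311: Qd = 2286 - 6·311 = 420 and Qs = 8·311 - 1214 = 1274.
Surplus = Qs - Qd = 1274 - 420 = 854.

854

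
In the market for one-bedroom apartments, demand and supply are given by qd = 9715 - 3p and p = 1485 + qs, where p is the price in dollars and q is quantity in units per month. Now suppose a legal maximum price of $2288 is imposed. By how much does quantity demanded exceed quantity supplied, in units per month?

2048

Rearranging supply gives qs = p - 1485. In a free market, 9715 - 3p = p - 1485 gives the equilibrium p* = 2800, q* = 1315.
The ceiling of 2288 is below the equilibrium price 2800, so it binds.
At p = 2288: qd = 9715 - 3·2288 = 2851 and qs = 2288 - 1485 = 803.
Shortage = qd - qs = 2851 - 803 = 2048.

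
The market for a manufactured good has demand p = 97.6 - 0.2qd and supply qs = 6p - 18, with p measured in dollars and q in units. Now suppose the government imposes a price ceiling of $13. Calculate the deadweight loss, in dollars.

Rearranging demand gives qd = 488 - 5p. In a free market, 488 - 5p = 6p - 18 gives the equilibrium p* = 46, q* = 258.
Since 13 < 46, the ceiling is binding.
At p = 13: qd = 488 - 5·13 = 423 and qs = 6·13 - 18 = 60.
Quantity traded falls to 60. At q = 60 the demand price is (488 - 60)/5 = 85.6 and the supply price is (18 + 60)/6 = 13.
Deadweight loss = ½ · (85.6 - 13) · (258 - 60) = ½ · 72.6 · 198 = 7187.4.

7187.4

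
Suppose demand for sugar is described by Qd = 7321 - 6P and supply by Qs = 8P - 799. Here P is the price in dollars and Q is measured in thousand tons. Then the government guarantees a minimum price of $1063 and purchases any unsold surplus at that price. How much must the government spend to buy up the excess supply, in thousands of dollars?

7188006

Setting quantity demanded equal to quantity supplied, 7321 - 6P = 8P - 799, gives P* = 580 and Q* = 3841.
Since 1063 > 580, the floor is binding.
At P = 1063: Qd = 7321 - 6·1063 = 943 and Qs = 8·1063 - 799 = 7705.
Surplus = Qs - Qd = 6762.
Government expenditure = surplus × support price = 6762 × 1063 = 7188006.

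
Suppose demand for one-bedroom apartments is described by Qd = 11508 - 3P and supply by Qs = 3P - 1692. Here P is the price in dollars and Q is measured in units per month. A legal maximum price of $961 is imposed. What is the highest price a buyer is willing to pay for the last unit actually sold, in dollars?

In a free market, 11508 - 3P = 3P - 1692 gives the equilibrium P* = 2200, Q* = 4908.
The ceiling of 961 is below the equilibrium price 2200, so it binds.
At P = 961: Qd = 11508 - 3·961 = 8625 and Qs = 3·961 - 1692 = 1191.
Only 1191 units reach the market. On the demand curve, the marginal buyer's willingness to pay at Q = 1191 is (11508 - 1191)/3 = 3439.

3439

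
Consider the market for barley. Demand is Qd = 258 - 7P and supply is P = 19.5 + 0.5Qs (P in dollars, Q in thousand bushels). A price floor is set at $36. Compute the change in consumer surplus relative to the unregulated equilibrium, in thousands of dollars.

Rearranging supply gives Qs = 2P - 39. Equilibrium: 258 - 7P = 2P - 39, so 297 = 9P and P* = 33, Q* = 27.
Since 36 > 33, the floor is binding.
At P = 36: Qd = 258 - 7·36 = 6 and Qs = 2·36 - 39 = 33.
Consumer surplus without the control is ½ · (258/7 - 33) · 27 = 729/14.
With the floor, consumers buy 6 units at 36, so CS = ½ · (258/7 - 36) · 6 = 18/7.
Change in consumer surplus = 18/7 - 729/14 = -49.5.

-49.5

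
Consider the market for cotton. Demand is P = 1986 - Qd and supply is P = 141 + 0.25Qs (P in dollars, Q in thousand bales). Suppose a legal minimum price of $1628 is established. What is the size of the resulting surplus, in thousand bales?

Rearranging demand gives Qd = 1986 - P; rearranging supply gives Qs = 4P - 564. Setting quantity demanded equal to quantity supplied, 1986 - P = 4P - 564, gives P* = 510 and Q* = 1476.
The floor of 1628 is above the equilibrium price 510, so it binds.
At P = 1628: Qd = 1986 - 1628 = 358 and Qs = 4·1628 - 564 = 5948.
Surplus = Qs - Qd = 5948 - 358 = 5590.

5590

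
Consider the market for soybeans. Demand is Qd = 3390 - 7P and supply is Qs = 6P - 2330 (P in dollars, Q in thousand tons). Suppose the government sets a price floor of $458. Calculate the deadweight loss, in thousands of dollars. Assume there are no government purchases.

2457

Without the control the market clears where 3390 - 7P = 6P - 2330, i.e. P* = 440 and Q* = 310.
The floor of 458 is above the equilibrium price 440, so it binds.
At P = 458: Qd = 3390 - 7·458 = 184 and Qs = 6·458 - 2330 = 418.
Quantity traded falls to 184. At Q = 184 the demand price is (3390 - 184)/7 = 458 and the supply price is (2330 + 184)/6 = 419.
Deadweight loss = ½ · (458 - 419) · (310 - 184) = ½ · 39 · 126 = 2457.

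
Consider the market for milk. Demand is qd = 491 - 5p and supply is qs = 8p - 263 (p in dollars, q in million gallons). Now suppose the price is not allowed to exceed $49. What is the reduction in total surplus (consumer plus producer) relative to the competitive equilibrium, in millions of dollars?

842.4

Setting quantity demanded equal to quantity supplied, 491 - 5p = 8p - 263, gives p* = 58 and q* = 201.
Since 49 < 58, the ceiling is binding.
At p = 49: qd = 491 - 5·49 = 246 and qs = 8·49 - 263 = 129.
Quantity traded falls to 129. At q = 129 the demand price is (491 - 129)/5 = 72.4 and the supply price is (263 + 129)/8 = 49.
Deadweight loss = ½ · (72.4 - 49) · (201 - 129) = ½ · 23.4 · 72 = 842.4.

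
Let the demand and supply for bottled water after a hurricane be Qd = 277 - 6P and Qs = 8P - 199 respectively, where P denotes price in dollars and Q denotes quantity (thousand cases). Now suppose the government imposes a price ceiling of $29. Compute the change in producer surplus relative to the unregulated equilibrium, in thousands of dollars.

Setting quantity demanded equal to quantity supplied, 277 - 6P = 8P - 199, gives P* = 34 and Q* = 73.
The ceiling of 29 is below the equilibrium price 34, so it binds.
At P = 29: Qd = 277 - 6·29 = 103 and Qs = 8·29 - 199 = 33.
Producer surplus without the control is ½ · (34 - 24.875) · 73 = 333.0625.
With the ceiling, producers sell 33 units at 29, so PS = ½ · (29 - 24.875) · 33 = 68.0625.
Change in producer surplus = 68.0625 - 333.0625 = -265.

-265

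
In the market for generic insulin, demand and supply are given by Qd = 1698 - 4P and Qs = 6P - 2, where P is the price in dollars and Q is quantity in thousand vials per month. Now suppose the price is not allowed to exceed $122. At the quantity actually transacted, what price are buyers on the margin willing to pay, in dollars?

242

Without the control the market clears where 1698 - 4P = 6P - 2, i.e. P* = 170 and Q* = 1018.
The ceiling of 122 is below the equilibrium price 170, so it binds.
At P = 122: Qd = 1698 - 4·122 = 1210 and Qs = 6·122 - 2 = 730.
Only 730 units reach the market. On the demand curve, the marginal buyer's willingness to pay at Q = 730 is (1698 - 730)/4 = 242.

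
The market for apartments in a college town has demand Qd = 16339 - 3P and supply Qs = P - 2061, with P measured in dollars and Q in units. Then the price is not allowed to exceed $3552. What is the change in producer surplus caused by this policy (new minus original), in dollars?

Setting quantity demanded equal to quantity supplied, 16339 - 3P = P - 2061, gives P* = 4600 and Q* = 2539.
The ceiling of 3552 is below the equilibrium price 4600, so it binds.
At P = 3552: Qd = 16339 - 3·3552 = 5683 and Qs = 3552 - 2061 = 1491.
Producer surplus without the control is ½ · (4600 - 2061) · 2539 = 3223260.5.
With the ceiling, producers sell 1491 units at 3552, so PS = ½ · (3552 - 2061) · 1491 = 1111540.5.
Change in producer surplus = 1111540.5 - 3223260.5 = -2111720.

-2111720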